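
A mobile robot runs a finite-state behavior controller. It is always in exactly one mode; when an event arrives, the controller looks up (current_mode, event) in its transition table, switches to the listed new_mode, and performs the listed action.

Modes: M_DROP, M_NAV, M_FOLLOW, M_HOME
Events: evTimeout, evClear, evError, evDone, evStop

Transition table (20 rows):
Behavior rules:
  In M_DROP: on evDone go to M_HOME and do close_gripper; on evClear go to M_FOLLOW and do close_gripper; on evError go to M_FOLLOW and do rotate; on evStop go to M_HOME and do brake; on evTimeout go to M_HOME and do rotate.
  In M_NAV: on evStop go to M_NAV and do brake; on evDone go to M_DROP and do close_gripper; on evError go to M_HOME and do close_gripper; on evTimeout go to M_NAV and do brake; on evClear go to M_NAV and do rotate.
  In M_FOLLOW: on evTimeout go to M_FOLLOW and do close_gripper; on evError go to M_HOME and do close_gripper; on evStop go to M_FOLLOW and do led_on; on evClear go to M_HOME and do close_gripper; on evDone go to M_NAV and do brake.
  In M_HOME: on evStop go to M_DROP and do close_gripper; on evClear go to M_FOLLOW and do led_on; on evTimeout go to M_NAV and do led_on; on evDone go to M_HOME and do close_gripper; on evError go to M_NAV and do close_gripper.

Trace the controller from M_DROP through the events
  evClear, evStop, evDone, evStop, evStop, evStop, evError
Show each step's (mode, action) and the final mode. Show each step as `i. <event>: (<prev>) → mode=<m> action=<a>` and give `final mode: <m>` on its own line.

1. evClear: (M_DROP) → mode=M_FOLLOW action=close_gripper
2. evStop: (M_FOLLOW) → mode=M_FOLLOW action=led_on
3. evDone: (M_FOLLOW) → mode=M_NAV action=brake
4. evStop: (M_NAV) → mode=M_NAV action=brake
5. evStop: (M_NAV) → mode=M_NAV action=brake
6. evStop: (M_NAV) → mode=M_NAV action=brake
7. evError: (M_NAV) → mode=M_HOME action=close_gripper

final mode: M_HOME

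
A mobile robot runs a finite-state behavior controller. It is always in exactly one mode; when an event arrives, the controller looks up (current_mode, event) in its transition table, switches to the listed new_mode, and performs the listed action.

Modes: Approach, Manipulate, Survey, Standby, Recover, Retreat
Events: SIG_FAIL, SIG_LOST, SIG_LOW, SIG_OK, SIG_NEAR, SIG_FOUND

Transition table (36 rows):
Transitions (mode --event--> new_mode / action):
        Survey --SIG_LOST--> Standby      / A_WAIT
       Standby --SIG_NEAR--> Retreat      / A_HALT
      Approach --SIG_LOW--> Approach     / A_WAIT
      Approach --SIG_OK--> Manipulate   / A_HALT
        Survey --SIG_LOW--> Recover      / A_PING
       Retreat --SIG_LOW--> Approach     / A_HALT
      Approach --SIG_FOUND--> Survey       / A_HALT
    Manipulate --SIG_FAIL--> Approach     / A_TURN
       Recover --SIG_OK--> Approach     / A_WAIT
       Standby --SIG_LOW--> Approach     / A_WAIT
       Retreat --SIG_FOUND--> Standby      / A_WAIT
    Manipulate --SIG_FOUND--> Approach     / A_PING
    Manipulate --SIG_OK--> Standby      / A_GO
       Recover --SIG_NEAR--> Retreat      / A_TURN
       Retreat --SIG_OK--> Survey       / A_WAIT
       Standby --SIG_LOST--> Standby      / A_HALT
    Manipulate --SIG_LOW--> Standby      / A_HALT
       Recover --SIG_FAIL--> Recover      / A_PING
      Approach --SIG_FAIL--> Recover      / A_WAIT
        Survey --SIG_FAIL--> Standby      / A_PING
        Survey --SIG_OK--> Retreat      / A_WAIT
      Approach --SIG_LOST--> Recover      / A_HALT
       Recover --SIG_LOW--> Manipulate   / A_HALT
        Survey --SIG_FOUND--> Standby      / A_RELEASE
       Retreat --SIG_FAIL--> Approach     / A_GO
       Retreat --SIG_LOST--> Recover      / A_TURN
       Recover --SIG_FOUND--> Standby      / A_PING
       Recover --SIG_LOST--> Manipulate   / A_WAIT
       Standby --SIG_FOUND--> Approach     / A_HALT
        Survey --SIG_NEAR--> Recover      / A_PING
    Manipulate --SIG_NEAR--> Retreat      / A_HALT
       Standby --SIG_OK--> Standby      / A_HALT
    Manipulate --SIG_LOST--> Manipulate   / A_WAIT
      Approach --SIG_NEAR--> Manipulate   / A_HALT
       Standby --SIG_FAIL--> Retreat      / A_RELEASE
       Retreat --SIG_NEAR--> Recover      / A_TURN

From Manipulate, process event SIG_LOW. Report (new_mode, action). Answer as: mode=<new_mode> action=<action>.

current mode = Manipulate; filter table to that mode:
  (Manipulate, SIG_FAIL) → (Approach, A_TURN)
  (Manipulate, SIG_FOUND) → (Approach, A_PING)
  (Manipulate, SIG_OK) → (Standby, A_GO)
  (Manipulate, SIG_LOW) → (Standby, A_HALT)  ← event matches
  (Manipulate, SIG_NEAR) → (Retreat, A_HALT)
  (Manipulate, SIG_LOST) → (Manipulate, A_WAIT)
event = SIG_LOW selects (Standby, A_HALT)

mode=Standby action=A_HALT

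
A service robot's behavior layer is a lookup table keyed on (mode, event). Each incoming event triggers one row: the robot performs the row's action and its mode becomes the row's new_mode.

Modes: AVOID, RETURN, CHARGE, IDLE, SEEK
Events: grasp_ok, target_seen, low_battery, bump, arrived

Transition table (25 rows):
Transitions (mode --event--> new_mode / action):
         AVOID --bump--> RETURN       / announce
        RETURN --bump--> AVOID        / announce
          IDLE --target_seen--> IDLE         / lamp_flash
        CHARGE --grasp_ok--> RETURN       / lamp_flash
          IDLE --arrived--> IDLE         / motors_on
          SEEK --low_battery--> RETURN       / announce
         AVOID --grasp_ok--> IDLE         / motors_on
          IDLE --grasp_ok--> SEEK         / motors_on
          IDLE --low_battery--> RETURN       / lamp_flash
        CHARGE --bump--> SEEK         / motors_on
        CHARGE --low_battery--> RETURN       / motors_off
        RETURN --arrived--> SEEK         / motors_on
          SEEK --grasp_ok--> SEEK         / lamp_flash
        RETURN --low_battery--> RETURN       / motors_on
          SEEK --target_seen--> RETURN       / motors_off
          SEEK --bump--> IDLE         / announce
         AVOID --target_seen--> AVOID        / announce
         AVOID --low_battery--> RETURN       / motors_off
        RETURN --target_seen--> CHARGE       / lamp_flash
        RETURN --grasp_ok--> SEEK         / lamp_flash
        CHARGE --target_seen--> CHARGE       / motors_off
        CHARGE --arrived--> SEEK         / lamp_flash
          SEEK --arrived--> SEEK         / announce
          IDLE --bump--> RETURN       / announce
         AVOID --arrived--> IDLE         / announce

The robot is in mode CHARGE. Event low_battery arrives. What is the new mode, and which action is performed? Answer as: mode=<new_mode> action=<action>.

mode=RETURN action=motors_off

current mode = CHARGE; filter table to that mode:
  (CHARGE, grasp_ok) → (RETURN, lamp_flash)
  (CHARGE, bump) → (SEEK, motors_on)
  (CHARGE, low_battery) → (RETURN, motors_off)  ← event matches
  (CHARGE, target_seen) → (CHARGE, motors_off)
  (CHARGE, arrived) → (SEEK, lamp_flash)
event = low_battery selects (RETURN, motors_off)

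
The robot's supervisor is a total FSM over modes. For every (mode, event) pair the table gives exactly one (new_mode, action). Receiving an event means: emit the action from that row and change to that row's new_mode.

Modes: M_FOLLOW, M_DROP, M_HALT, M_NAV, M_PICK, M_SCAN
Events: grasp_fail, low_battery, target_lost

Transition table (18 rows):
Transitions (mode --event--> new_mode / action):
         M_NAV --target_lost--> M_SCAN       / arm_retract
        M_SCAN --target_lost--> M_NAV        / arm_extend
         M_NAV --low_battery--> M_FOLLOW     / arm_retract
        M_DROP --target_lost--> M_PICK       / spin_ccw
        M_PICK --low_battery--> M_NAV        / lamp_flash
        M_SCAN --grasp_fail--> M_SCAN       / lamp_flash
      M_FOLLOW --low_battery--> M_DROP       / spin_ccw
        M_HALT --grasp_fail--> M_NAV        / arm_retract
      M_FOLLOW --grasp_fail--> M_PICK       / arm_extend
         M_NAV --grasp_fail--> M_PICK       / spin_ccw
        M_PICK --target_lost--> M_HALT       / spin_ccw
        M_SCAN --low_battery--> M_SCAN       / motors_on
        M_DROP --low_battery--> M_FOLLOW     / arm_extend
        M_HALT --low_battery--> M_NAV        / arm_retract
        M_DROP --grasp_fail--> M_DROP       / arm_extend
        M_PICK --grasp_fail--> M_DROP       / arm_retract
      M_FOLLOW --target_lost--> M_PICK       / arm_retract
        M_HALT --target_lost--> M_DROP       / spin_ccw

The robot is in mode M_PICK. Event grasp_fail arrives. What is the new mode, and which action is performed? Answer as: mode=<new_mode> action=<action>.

mode=M_DROP action=arm_retract

current mode = M_PICK; filter table to that mode:
  (M_PICK, low_battery) → (M_NAV, lamp_flash)
  (M_PICK, target_lost) → (M_HALT, spin_ccw)
  (M_PICK, grasp_fail) → (M_DROP, arm_retract)  ← event matches
event = grasp_fail selects (M_DROP, arm_retract)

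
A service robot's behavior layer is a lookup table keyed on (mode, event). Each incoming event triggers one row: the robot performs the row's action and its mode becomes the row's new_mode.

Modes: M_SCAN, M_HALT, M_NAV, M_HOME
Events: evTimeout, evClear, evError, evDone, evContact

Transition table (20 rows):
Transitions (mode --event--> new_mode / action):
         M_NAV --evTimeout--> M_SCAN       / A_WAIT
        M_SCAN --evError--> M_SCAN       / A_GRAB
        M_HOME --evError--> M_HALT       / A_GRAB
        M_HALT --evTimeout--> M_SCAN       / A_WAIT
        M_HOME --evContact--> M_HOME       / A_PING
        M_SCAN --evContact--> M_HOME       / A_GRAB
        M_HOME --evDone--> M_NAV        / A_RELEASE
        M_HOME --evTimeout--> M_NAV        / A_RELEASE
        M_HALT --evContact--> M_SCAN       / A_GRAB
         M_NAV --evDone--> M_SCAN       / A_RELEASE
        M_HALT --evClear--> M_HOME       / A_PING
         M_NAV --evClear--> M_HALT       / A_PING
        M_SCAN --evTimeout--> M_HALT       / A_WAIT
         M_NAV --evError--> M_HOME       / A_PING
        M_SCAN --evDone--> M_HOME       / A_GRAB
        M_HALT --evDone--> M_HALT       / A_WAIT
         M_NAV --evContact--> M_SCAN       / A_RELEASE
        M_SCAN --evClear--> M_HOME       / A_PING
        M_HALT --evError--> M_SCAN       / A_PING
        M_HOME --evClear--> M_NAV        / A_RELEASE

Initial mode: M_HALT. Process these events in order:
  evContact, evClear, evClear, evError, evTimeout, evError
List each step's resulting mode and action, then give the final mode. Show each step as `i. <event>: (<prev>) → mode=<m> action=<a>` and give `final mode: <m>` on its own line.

1. evContact: (M_HALT) → mode=M_SCAN action=A_GRAB
2. evClear: (M_SCAN) → mode=M_HOME action=A_PING
3. evClear: (M_HOME) → mode=M_NAV action=A_RELEASE
4. evError: (M_NAV) → mode=M_HOME action=A_PING
5. evTimeout: (M_HOME) → mode=M_NAV action=A_RELEASE
6. evError: (M_NAV) → mode=M_HOME action=A_PING

final mode: M_HOME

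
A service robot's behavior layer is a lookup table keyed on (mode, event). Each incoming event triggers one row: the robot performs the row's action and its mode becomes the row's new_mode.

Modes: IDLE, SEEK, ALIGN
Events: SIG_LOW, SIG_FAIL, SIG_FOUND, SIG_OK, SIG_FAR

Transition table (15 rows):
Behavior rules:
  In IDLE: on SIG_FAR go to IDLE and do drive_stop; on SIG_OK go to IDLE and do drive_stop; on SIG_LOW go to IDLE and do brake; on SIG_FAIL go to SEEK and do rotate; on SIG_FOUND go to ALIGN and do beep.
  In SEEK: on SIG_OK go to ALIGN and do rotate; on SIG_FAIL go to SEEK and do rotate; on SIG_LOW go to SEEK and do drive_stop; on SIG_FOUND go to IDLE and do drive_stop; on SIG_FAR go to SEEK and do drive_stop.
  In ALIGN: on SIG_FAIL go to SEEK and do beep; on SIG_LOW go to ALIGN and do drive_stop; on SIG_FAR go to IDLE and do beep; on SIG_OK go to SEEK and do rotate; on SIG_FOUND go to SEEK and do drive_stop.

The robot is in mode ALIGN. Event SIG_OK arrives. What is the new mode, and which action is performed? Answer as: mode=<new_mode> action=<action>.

mode=SEEK action=rotate

current mode = ALIGN; filter table to that mode:
  (ALIGN, SIG_FAIL) → (SEEK, beep)
  (ALIGN, SIG_LOW) → (ALIGN, drive_stop)
  (ALIGN, SIG_FAR) → (IDLE, beep)
  (ALIGN, SIG_OK) → (SEEK, rotate)  ← event matches
  (ALIGN, SIG_FOUND) → (SEEK, drive_stop)
event = SIG_OK selects (SEEK, rotate)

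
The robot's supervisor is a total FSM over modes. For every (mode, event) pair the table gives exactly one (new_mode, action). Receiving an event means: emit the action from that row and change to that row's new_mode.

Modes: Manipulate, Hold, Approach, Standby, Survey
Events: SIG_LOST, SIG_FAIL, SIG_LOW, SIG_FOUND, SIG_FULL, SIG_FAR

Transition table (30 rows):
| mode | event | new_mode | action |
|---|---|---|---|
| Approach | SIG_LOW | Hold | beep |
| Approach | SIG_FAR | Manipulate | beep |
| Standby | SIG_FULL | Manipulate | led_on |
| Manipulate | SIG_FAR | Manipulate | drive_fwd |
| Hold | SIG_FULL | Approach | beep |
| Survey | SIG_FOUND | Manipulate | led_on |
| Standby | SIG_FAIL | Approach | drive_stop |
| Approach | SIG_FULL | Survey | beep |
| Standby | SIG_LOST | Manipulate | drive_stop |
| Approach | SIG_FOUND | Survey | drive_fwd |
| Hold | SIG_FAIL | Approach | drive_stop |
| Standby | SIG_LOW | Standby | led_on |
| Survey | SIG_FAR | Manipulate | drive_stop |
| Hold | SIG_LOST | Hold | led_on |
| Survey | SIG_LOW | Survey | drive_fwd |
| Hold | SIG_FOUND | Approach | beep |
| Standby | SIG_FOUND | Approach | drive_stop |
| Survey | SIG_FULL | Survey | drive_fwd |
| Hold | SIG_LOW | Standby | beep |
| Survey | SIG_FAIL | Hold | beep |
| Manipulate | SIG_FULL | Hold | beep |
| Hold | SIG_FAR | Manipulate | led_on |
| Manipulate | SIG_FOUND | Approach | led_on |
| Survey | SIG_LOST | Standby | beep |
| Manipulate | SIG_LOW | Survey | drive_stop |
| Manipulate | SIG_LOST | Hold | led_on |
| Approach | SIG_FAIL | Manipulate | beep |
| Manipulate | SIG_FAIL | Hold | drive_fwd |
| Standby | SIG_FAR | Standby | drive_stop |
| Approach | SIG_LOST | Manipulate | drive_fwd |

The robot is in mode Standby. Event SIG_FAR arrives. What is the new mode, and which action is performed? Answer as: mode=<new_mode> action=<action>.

mode=Standby action=drive_stop

current mode = Standby; filter table to that mode:
  (Standby, SIG_FULL) → (Manipulate, led_on)
  (Standby, SIG_FAIL) → (Approach, drive_stop)
  (Standby, SIG_LOST) → (Manipulate, drive_stop)
  (Standby, SIG_LOW) → (Standby, led_on)
  (Standby, SIG_FOUND) → (Approach, drive_stop)
  (Standby, SIG_FAR) → (Standby, drive_stop)  ← event matches
event = SIG_FAR selects (Standby, drive_stop)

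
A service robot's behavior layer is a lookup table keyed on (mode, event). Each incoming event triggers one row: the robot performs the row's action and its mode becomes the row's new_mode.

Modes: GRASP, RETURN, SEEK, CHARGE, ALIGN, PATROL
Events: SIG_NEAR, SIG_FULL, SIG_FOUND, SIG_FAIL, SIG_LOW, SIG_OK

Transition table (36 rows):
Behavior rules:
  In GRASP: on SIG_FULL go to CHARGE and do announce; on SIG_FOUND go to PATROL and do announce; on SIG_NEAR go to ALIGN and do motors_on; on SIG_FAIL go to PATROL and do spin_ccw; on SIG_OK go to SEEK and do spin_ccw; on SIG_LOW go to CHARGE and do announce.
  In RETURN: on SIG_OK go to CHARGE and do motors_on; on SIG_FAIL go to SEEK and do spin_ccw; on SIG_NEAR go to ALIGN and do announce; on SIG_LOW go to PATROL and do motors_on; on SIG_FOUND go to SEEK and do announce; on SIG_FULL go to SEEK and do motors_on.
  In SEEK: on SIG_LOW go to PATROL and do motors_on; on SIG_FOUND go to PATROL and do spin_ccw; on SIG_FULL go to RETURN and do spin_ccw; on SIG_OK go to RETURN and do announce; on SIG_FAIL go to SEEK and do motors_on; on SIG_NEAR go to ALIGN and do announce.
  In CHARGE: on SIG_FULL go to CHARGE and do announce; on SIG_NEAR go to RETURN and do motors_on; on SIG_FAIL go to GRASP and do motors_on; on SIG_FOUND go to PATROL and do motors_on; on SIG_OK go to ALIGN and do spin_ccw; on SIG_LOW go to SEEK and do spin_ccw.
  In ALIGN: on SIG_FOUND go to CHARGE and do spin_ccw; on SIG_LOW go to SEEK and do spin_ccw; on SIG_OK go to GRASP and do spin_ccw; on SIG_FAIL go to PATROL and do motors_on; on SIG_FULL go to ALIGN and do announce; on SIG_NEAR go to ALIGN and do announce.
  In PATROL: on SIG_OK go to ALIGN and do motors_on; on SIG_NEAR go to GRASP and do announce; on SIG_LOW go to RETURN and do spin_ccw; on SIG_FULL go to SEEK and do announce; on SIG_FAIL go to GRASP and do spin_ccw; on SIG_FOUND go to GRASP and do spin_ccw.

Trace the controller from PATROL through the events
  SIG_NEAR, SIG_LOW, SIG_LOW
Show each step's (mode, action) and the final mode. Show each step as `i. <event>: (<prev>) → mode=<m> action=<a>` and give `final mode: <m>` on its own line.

1. SIG_NEAR: (PATROL) → mode=GRASP action=announce
2. SIG_LOW: (GRASP) → mode=CHARGE action=announce
3. SIG_LOW: (CHARGE) → mode=SEEK action=spin_ccw

final mode: SEEK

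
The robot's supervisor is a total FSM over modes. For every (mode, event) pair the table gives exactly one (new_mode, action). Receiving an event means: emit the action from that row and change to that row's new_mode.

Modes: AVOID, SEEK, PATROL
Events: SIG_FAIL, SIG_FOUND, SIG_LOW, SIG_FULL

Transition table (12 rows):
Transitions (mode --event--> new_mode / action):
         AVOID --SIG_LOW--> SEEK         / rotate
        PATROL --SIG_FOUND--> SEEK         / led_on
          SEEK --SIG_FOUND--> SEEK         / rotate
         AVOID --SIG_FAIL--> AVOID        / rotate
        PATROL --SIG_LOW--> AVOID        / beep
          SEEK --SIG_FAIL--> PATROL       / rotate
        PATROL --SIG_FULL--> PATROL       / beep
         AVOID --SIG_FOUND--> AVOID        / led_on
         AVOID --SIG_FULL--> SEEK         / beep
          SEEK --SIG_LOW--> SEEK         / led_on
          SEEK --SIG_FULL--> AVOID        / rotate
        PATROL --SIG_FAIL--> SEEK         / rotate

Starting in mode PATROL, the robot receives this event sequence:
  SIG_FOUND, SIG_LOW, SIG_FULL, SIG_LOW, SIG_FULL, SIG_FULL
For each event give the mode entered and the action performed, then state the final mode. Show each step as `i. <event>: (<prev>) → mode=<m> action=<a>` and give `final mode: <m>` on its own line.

1. SIG_FOUND: (PATROL) → mode=SEEK action=led_on
2. SIG_LOW: (SEEK) → mode=SEEK action=led_on
3. SIG_FULL: (SEEK) → mode=AVOID action=rotate
4. SIG_LOW: (AVOID) → mode=SEEK action=rotate
5. SIG_FULL: (SEEK) → mode=AVOID action=rotate
6. SIG_FULL: (AVOID) → mode=SEEK action=beep

final mode: SEEK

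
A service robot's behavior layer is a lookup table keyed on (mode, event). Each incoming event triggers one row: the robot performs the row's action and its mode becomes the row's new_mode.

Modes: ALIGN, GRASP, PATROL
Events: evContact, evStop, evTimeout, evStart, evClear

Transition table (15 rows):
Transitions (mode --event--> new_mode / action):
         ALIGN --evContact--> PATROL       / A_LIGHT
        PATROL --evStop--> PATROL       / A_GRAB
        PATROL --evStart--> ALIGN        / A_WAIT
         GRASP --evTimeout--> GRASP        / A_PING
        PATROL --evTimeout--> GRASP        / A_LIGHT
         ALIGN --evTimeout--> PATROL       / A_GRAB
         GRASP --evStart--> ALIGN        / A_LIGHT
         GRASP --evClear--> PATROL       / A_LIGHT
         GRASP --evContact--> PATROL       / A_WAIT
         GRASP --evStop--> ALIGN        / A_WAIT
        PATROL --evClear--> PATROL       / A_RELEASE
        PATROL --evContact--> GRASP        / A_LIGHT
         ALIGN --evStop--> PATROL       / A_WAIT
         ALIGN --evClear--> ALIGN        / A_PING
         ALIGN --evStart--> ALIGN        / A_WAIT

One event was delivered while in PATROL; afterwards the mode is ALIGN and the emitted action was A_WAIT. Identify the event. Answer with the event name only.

evStart

try evContact: (PATROL, evContact) → (GRASP, A_LIGHT)
try evStop: (PATROL, evStop) → (PATROL, A_GRAB)
try evTimeout: (PATROL, evTimeout) → (GRASP, A_LIGHT)
try evStart: (PATROL, evStart) → (ALIGN, A_WAIT)  ← matches
try evClear: (PATROL, evClear) → (PATROL, A_RELEASE)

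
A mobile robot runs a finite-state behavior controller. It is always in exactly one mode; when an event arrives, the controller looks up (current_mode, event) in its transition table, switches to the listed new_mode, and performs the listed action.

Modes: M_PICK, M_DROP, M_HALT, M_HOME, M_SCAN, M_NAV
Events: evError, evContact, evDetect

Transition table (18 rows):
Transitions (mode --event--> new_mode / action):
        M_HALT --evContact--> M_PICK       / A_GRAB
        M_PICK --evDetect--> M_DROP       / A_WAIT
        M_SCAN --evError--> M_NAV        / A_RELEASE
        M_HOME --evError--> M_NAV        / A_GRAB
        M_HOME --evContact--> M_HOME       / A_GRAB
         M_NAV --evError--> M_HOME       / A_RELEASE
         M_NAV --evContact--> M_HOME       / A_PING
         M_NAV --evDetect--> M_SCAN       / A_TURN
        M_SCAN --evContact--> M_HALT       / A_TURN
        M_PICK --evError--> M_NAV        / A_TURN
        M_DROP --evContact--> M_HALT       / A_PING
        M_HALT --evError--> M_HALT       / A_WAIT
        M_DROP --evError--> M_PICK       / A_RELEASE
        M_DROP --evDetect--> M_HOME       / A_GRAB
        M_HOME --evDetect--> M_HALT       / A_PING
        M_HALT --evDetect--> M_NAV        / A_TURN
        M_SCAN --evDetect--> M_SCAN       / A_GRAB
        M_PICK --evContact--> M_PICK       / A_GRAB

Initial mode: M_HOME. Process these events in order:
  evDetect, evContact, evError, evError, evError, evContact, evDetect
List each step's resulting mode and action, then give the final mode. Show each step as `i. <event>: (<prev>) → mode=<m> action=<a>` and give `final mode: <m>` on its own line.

1. evDetect: (M_HOME) → mode=M_HALT action=A_PING
2. evContact: (M_HALT) → mode=M_PICK action=A_GRAB
3. evError: (M_PICK) → mode=M_NAV action=A_TURN
4. evError: (M_NAV) → mode=M_HOME action=A_RELEASE
5. evError: (M_HOME) → mode=M_NAV action=A_GRAB
6. evContact: (M_NAV) → mode=M_HOME action=A_PING
7. evDetect: (M_HOME) → mode=M_HALT action=A_PING

final mode: M_HALT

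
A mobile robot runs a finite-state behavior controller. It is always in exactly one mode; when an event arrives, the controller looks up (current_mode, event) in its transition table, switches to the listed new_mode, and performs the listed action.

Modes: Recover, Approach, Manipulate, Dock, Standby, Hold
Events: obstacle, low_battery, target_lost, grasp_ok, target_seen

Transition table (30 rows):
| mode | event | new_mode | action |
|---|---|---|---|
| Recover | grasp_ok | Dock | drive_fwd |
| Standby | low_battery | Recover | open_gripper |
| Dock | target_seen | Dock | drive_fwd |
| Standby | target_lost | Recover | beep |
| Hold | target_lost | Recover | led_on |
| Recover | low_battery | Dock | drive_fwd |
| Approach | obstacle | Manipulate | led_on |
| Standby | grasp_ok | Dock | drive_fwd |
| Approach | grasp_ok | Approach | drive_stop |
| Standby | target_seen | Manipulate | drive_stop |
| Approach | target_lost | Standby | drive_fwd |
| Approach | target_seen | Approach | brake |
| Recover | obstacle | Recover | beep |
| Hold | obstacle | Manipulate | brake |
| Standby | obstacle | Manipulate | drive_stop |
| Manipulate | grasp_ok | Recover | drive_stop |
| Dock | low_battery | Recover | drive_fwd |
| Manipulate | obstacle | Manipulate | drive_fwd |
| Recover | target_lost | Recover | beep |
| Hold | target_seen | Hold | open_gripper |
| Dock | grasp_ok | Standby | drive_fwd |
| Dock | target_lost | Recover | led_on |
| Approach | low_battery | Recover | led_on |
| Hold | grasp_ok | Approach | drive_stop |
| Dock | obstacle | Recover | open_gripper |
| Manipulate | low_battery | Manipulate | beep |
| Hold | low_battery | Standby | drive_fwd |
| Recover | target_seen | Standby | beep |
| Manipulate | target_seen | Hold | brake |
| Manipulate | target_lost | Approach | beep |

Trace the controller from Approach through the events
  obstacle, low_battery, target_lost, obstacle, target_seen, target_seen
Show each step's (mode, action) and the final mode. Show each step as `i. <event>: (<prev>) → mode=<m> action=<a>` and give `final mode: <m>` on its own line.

1. obstacle: (Approach) → mode=Manipulate action=led_on
2. low_battery: (Manipulate) → mode=Manipulate action=beep
3. target_lost: (Manipulate) → mode=Approach action=beep
4. obstacle: (Approach) → mode=Manipulate action=led_on
5. target_seen: (Manipulate) → mode=Hold action=brake
6. target_seen: (Hold) → mode=Hold action=open_gripper

final mode: Hold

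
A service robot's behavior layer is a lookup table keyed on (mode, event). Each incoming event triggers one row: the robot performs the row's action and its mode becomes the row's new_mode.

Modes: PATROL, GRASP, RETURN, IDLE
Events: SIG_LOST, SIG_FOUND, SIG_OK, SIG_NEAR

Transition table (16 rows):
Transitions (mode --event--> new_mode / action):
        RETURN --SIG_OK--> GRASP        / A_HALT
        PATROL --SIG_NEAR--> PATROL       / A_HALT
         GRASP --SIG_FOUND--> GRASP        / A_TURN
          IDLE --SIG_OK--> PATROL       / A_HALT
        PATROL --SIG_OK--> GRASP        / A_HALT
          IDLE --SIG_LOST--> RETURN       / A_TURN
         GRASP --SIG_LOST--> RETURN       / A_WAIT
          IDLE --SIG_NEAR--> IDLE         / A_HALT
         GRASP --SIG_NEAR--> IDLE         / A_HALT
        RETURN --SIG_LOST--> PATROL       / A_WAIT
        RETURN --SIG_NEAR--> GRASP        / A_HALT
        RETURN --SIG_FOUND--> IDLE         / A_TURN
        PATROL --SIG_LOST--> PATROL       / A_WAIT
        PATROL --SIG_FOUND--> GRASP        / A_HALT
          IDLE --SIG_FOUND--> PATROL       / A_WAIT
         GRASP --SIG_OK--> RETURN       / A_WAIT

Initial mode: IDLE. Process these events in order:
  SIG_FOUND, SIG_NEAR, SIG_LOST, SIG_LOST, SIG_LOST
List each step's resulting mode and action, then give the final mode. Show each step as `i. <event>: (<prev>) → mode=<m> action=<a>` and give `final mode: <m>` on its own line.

1. SIG_FOUND: (IDLE) → mode=PATROL action=A_WAIT
2. SIG_NEAR: (PATROL) → mode=PATROL action=A_HALT
3. SIG_LOST: (PATROL) → mode=PATROL action=A_WAIT
4. SIG_LOST: (PATROL) → mode=PATROL action=A_WAIT
5. SIG_LOST: (PATROL) → mode=PATROL action=A_WAIT

final mode: PATROL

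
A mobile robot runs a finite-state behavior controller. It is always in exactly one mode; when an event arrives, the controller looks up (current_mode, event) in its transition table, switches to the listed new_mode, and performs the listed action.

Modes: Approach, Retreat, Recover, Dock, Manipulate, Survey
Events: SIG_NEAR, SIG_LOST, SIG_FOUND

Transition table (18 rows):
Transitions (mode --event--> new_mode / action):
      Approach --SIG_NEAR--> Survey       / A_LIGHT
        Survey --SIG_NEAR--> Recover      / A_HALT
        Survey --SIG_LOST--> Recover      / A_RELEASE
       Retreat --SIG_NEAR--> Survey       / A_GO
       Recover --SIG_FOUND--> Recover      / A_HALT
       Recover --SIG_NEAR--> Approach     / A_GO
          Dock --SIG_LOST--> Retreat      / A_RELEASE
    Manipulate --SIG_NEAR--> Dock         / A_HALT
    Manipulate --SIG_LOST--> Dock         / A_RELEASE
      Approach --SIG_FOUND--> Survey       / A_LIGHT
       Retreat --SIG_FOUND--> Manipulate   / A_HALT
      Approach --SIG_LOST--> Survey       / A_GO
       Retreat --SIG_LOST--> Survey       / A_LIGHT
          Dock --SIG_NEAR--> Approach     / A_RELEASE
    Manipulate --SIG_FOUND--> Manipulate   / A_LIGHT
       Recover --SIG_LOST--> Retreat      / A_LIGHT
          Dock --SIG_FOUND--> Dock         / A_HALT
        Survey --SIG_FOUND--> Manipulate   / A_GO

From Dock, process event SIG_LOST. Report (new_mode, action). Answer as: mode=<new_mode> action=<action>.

current mode = Dock; filter table to that mode:
  (Dock, SIG_LOST) → (Retreat, A_RELEASE)  ← event matches
  (Dock, SIG_NEAR) → (Approach, A_RELEASE)
  (Dock, SIG_FOUND) → (Dock, A_HALT)
event = SIG_LOST selects (Retreat, A_RELEASE)

mode=Retreat action=A_RELEASE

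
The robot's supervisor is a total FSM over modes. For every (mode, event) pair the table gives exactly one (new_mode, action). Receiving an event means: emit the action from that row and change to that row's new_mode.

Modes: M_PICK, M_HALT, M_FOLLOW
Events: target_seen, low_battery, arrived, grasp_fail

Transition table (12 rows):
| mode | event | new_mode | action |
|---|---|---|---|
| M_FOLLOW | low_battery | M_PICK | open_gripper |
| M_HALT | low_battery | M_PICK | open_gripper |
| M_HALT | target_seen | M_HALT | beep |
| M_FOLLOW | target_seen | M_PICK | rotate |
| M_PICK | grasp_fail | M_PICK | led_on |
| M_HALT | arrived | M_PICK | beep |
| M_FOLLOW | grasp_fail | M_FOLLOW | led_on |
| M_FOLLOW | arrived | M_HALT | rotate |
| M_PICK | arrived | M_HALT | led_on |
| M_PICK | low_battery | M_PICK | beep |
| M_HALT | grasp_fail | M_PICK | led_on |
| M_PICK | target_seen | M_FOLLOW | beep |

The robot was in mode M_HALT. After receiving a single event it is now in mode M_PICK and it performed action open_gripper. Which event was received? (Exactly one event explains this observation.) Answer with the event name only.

try target_seen: (M_HALT, target_seen) → (M_HALT, beep)
try low_battery: (M_HALT, low_battery) → (M_PICK, open_gripper)  ← matches
try arrived: (M_HALT, arrived) → (M_PICK, beep)
try grasp_fail: (M_HALT, grasp_fail) → (M_PICK, led_on)

low_battery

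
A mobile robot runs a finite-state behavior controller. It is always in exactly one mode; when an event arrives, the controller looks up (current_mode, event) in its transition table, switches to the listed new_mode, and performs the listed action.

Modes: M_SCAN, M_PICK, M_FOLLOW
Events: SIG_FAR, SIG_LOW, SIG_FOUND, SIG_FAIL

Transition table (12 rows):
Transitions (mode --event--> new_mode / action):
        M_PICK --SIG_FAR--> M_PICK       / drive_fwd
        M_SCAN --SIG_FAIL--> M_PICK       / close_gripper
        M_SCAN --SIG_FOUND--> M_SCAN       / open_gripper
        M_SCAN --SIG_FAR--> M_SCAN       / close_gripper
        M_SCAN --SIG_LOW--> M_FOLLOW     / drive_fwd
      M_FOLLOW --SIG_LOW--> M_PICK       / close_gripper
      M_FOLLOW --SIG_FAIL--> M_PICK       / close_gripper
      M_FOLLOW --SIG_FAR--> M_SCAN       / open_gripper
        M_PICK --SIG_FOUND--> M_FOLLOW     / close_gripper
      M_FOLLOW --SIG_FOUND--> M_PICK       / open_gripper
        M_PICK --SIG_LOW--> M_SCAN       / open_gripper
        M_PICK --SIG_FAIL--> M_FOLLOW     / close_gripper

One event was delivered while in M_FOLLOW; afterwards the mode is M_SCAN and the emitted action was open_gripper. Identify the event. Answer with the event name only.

SIG_FAR

try SIG_FAR: (M_FOLLOW, SIG_FAR) → (M_SCAN, open_gripper)  ← matches
try SIG_LOW: (M_FOLLOW, SIG_LOW) → (M_PICK, close_gripper)
try SIG_FOUND: (M_FOLLOW, SIG_FOUND) → (M_PICK, open_gripper)
try SIG_FAIL: (M_FOLLOW, SIG_FAIL) → (M_PICK, close_gripper)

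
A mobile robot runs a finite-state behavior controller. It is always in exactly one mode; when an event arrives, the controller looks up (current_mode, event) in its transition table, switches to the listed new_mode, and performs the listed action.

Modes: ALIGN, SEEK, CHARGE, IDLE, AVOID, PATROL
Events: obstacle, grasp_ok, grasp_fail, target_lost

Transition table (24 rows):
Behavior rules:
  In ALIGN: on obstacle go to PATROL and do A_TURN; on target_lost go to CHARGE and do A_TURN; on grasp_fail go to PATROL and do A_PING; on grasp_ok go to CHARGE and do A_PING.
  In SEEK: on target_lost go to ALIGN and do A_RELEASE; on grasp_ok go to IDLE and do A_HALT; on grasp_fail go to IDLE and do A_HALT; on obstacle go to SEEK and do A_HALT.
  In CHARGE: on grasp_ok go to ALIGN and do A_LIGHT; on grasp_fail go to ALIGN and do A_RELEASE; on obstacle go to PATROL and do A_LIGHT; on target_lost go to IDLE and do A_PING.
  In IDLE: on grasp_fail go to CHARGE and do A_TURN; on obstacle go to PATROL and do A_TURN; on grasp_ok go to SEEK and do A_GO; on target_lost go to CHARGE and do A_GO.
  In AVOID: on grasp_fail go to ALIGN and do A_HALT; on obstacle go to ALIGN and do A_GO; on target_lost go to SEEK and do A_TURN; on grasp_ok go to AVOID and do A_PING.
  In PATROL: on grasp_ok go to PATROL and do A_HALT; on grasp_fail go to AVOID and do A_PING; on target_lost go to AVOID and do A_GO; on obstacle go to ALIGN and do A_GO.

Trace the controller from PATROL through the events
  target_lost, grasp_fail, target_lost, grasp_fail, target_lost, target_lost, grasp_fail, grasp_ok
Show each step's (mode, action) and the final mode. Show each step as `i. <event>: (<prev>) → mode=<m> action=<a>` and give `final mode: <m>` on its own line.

final mode: ALIGN

1. target_lost: (PATROL) → mode=AVOID action=A_GO
2. grasp_fail: (AVOID) → mode=ALIGN action=A_HALT
3. target_lost: (ALIGN) → mode=CHARGE action=A_TURN
4. grasp_fail: (CHARGE) → mode=ALIGN action=A_RELEASE
5. target_lost: (ALIGN) → mode=CHARGE action=A_TURN
6. target_lost: (CHARGE) → mode=IDLE action=A_PING
7. grasp_fail: (IDLE) → mode=CHARGE action=A_TURN
8. grasp_ok: (CHARGE) → mode=ALIGN action=A_LIGHT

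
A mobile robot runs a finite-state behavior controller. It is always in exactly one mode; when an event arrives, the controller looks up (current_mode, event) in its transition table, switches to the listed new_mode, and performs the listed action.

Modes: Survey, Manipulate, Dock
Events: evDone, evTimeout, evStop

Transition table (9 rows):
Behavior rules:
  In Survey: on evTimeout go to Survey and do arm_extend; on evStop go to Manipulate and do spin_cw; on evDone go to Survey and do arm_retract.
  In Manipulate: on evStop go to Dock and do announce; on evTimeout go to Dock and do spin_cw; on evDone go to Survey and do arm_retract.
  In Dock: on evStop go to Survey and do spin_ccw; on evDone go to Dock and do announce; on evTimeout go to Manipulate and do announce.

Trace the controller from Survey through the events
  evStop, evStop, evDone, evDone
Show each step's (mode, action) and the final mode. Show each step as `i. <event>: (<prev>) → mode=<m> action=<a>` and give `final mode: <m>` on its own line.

1. evStop: (Survey) → mode=Manipulate action=spin_cw
2. evStop: (Manipulate) → mode=Dock action=announce
3. evDone: (Dock) → mode=Dock action=announce
4. evDone: (Dock) → mode=Dock action=announce

final mode: Dock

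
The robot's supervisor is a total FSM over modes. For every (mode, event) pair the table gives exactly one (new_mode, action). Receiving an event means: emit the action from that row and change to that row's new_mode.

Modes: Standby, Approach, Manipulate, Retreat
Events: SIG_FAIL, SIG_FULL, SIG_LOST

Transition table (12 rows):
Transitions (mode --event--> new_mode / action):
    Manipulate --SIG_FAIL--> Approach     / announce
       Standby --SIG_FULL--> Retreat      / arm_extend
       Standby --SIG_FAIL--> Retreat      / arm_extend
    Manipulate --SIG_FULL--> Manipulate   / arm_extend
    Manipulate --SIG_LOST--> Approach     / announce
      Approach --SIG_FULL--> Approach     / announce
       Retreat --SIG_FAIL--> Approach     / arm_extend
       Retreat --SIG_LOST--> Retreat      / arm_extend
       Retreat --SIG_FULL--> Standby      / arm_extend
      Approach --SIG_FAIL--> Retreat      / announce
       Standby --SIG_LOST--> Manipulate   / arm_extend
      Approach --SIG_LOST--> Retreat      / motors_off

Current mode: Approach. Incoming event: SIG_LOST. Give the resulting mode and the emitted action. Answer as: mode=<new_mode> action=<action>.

current mode = Approach; filter table to that mode:
  (Approach, SIG_FULL) → (Approach, announce)
  (Approach, SIG_FAIL) → (Retreat, announce)
  (Approach, SIG_LOST) → (Retreat, motors_off)  ← event matches
event = SIG_LOST selects (Retreat, motors_off)

mode=Retreat action=motors_off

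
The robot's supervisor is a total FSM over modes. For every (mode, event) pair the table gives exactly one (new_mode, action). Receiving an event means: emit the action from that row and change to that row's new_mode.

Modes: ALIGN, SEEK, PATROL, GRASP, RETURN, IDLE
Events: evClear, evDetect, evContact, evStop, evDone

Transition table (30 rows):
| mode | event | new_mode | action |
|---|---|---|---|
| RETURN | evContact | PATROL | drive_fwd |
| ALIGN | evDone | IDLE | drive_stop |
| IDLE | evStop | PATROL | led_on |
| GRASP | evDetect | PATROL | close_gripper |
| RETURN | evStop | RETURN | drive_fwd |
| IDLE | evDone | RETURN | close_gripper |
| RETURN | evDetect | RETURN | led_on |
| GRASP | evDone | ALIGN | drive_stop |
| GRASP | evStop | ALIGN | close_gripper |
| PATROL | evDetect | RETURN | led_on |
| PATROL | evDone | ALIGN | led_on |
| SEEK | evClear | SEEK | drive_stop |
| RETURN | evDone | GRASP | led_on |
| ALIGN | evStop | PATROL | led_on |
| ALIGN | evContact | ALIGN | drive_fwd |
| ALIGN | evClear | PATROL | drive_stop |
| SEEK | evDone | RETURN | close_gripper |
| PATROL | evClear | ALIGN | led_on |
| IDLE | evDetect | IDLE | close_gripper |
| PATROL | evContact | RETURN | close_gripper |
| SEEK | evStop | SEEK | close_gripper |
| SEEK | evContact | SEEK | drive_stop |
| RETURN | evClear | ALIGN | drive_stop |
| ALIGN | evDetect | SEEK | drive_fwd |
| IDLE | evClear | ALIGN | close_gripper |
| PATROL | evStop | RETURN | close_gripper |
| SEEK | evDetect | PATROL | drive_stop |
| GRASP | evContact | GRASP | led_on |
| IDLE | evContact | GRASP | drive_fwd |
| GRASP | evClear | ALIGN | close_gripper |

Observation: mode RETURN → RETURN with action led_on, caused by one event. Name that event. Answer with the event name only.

evDetect

try evClear: (RETURN, evClear) → (ALIGN, drive_stop)
try evDetect: (RETURN, evDetect) → (RETURN, led_on)  ← matches
try evContact: (RETURN, evContact) → (PATROL, drive_fwd)
try evStop: (RETURN, evStop) → (RETURN, drive_fwd)
try evDone: (RETURN, evDone) → (GRASP, led_on)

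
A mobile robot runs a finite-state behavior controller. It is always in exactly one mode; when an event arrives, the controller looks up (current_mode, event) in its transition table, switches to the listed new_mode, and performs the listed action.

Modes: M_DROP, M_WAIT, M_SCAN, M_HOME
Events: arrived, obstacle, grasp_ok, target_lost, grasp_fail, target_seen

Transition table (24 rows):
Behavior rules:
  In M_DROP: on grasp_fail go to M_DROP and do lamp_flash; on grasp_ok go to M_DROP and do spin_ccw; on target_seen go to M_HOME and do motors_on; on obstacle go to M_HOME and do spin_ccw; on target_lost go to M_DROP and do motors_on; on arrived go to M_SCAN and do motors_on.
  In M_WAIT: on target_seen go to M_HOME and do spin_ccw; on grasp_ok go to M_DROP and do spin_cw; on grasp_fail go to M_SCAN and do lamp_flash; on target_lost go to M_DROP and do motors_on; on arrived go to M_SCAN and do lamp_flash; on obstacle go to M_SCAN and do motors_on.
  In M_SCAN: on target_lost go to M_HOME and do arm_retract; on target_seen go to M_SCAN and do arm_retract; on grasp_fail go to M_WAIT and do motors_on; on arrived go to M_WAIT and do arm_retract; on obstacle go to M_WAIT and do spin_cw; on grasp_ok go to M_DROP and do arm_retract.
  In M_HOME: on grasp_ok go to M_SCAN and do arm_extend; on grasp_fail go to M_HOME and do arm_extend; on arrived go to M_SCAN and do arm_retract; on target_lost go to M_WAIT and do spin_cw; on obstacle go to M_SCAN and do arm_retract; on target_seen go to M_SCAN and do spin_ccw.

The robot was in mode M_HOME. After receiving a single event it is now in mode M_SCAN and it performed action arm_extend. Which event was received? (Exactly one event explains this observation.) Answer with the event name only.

grasp_ok

try arrived: (M_HOME, arrived) → (M_SCAN, arm_retract)
try obstacle: (M_HOME, obstacle) → (M_SCAN, arm_retract)
try grasp_ok: (M_HOME, grasp_ok) → (M_SCAN, arm_extend)  ← matches
try target_lost: (M_HOME, target_lost) → (M_WAIT, spin_cw)
try grasp_fail: (M_HOME, grasp_fail) → (M_HOME, arm_extend)
try target_seen: (M_HOME, target_seen) → (M_SCAN, spin_ccw)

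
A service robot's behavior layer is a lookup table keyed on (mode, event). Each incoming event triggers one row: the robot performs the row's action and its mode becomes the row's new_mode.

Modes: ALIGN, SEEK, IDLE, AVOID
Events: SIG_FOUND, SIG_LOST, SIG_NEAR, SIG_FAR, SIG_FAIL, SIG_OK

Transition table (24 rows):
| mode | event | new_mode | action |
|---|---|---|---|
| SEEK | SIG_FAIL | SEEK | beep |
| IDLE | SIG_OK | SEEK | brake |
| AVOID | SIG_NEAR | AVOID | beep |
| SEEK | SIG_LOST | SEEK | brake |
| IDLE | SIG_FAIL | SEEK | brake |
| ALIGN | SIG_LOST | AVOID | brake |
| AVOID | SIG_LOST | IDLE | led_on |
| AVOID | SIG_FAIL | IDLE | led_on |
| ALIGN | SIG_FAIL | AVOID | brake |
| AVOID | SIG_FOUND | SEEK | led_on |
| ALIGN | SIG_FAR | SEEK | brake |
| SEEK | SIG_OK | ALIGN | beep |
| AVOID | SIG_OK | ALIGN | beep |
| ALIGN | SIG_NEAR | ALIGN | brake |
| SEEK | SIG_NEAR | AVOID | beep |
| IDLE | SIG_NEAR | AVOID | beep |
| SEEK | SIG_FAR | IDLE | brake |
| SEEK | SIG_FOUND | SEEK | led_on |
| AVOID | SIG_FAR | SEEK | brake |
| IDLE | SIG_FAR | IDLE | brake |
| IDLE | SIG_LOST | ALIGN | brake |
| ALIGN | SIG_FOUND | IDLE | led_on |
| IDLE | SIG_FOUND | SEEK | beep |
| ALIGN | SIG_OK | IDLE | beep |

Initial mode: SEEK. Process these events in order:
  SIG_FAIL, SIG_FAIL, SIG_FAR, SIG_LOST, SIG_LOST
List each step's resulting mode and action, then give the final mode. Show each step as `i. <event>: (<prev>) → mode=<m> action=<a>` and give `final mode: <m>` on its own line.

final mode: AVOID

1. SIG_FAIL: (SEEK) → mode=SEEK action=beep
2. SIG_FAIL: (SEEK) → mode=SEEK action=beep
3. SIG_FAR: (SEEK) → mode=IDLE action=brake
4. SIG_LOST: (IDLE) → mode=ALIGN action=brake
5. SIG_LOST: (ALIGN) → mode=AVOID action=brake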